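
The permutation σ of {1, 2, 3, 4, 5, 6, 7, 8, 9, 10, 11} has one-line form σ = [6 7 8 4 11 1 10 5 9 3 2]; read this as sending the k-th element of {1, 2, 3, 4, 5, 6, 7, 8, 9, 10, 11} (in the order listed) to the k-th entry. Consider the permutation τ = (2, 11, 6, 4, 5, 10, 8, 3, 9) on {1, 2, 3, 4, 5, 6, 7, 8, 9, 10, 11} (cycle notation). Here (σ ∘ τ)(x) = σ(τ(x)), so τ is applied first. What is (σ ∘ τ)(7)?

(σ ∘ τ)(7) = σ(τ(7)). τ(7) = 7, then σ(7) = 10. So (σ ∘ τ)(7) = 10.

10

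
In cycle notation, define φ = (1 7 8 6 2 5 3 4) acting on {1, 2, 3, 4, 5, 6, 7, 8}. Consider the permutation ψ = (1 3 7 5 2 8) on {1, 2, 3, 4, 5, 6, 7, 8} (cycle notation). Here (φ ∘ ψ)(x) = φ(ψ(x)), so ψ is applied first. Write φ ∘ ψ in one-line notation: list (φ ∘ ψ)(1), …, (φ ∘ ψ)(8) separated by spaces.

4 6 8 1 5 2 3 7

(φ ∘ ψ)(x) = φ(ψ(x)). Computing each image: φ(ψ(1)) = φ(3) = 4, φ(ψ(2)) = φ(8) = 6, φ(ψ(3)) = φ(7) = 8, φ(ψ(4)) = φ(4) = 1, φ(ψ(5)) = φ(2) = 5, φ(ψ(6)) = φ(6) = 2, φ(ψ(7)) = φ(5) = 3, φ(ψ(8)) = φ(1) = 7.
Hence φ ∘ ψ = [4 6 8 1 5 2 3 7].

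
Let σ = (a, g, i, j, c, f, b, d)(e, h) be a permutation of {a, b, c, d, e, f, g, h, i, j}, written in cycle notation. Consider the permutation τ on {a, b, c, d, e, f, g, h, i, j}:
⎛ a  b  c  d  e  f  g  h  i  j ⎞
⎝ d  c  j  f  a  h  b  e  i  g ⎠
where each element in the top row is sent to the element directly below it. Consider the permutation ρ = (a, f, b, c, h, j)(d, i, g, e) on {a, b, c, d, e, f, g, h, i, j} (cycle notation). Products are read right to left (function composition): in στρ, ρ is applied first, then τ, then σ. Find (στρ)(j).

a

(στρ)(j) = σ(τ(ρ(j))). ρ(j) = a, then τ(a) = d, then σ(d) = a, so the result is a.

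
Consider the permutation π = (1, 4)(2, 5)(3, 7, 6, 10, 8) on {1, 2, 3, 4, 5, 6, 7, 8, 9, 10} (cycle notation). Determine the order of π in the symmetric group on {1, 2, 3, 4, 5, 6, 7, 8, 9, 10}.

10

The disjoint cycles have lengths 5, 2, 2, 1.
Since disjoint cycles commute, ord(π) = lcm(5, 2, 2) = 10.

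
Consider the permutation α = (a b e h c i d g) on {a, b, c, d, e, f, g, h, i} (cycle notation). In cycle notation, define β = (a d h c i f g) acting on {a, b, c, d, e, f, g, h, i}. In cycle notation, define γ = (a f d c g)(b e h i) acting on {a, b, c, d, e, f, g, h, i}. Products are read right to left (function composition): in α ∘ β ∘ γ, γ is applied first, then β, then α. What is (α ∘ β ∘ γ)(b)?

(α ∘ β ∘ γ)(b) = α(β(γ(b))). γ(b) = e, then β(e) = e, then α(e) = h, so the result is h.

h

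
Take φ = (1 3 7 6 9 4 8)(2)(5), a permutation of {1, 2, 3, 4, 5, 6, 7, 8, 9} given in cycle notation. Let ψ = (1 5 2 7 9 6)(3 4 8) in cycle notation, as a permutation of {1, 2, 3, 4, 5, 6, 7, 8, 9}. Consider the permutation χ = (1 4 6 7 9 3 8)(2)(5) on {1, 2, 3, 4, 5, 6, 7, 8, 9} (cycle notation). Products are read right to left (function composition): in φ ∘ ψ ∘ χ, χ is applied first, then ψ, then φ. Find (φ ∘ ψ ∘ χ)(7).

(φ ∘ ψ ∘ χ)(7) = φ(ψ(χ(7))). χ(7) = 9, then ψ(9) = 6, then φ(6) = 9, so the result is 9.

9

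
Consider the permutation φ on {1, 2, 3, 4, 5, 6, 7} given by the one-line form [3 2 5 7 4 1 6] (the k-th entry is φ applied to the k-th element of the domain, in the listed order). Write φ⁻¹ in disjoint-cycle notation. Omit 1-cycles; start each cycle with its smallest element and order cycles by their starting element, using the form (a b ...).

(1 6 7 4 5 3)

First write φ in disjoint cycles: (1 3 5 4 7 6).
The inverse reverses every cycle; in canonical form, φ⁻¹ = (1 6 7 4 5 3).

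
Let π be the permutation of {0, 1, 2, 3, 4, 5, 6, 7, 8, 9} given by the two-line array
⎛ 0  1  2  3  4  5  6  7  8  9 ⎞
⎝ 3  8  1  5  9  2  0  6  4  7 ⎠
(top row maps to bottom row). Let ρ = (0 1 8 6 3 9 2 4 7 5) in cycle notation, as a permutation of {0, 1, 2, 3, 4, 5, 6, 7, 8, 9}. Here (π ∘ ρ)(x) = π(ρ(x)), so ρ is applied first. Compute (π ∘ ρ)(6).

First apply ρ: ρ(6) = 3, then π(3) = 5. Thus (π ∘ ρ)(6) = 5.

5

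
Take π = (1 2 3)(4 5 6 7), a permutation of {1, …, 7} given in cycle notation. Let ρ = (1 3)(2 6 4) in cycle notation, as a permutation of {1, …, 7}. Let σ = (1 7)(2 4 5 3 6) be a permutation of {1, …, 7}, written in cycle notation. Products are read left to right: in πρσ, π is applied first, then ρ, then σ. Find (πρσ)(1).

2

(πρσ)(1) = σ(ρ(π(1))). π(1) = 2, then ρ(2) = 6, then σ(6) = 2, so the result is 2.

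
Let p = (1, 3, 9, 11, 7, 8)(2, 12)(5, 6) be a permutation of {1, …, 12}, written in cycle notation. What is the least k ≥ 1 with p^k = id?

The disjoint cycles have lengths 6, 2, 2, 1, 1.
Since disjoint cycles commute, ord(p) = lcm(6, 2, 2) = 6.

6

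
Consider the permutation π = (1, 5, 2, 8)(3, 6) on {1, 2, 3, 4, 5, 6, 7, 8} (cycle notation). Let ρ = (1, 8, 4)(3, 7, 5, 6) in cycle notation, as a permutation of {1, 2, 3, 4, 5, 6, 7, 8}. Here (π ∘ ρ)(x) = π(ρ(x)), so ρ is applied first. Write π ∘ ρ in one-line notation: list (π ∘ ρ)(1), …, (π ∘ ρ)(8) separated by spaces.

1 8 7 5 3 6 2 4

(π ∘ ρ)(x) = π(ρ(x)). Computing each image: π(ρ(1)) = π(8) = 1, π(ρ(2)) = π(2) = 8, π(ρ(3)) = π(7) = 7, π(ρ(4)) = π(1) = 5, π(ρ(5)) = π(6) = 3, π(ρ(6)) = π(3) = 6, π(ρ(7)) = π(5) = 2, π(ρ(8)) = π(4) = 4.
Hence π ∘ ρ = [1 8 7 5 3 6 2 4].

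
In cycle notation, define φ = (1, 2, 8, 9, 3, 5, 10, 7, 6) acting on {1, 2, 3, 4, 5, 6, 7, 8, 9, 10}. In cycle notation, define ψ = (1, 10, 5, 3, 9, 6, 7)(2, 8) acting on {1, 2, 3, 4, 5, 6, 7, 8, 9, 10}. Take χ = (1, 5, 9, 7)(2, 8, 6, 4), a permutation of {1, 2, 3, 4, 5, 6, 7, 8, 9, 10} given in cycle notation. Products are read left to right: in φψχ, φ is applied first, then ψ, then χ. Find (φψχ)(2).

Apply the permutations in order: φ(2) = 8, then ψ(8) = 2, then χ(2) = 8. So (φψχ)(2) = 8.

8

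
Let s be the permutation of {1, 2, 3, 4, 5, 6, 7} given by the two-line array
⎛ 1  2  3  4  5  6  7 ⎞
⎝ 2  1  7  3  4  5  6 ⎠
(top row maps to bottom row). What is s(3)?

The entry below 3 in the array is 7, so s(3) = 7.

7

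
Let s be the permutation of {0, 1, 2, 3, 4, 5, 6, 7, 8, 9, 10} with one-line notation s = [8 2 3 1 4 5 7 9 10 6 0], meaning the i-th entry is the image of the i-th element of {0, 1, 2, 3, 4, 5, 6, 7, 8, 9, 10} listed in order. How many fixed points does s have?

The fixed points (elements with s(x) = x) are {4, 5}, so there are 2.

2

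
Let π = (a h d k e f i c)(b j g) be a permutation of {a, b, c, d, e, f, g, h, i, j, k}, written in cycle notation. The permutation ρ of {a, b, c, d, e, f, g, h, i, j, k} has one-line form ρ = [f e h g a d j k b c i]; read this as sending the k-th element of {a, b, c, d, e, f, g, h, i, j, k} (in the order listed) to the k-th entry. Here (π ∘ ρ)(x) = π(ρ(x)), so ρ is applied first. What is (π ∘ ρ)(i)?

j

First apply ρ: ρ(i) = b, then π(b) = j. Thus (π ∘ ρ)(i) = j.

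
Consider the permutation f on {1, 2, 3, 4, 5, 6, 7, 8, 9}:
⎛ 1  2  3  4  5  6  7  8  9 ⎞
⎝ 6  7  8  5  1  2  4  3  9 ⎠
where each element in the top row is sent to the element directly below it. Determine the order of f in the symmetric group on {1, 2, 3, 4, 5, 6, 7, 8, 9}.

6

Writing f as disjoint cycles, the cycle lengths are 6, 2, 1.
Since disjoint cycles commute, ord(f) = lcm(6, 2) = 6.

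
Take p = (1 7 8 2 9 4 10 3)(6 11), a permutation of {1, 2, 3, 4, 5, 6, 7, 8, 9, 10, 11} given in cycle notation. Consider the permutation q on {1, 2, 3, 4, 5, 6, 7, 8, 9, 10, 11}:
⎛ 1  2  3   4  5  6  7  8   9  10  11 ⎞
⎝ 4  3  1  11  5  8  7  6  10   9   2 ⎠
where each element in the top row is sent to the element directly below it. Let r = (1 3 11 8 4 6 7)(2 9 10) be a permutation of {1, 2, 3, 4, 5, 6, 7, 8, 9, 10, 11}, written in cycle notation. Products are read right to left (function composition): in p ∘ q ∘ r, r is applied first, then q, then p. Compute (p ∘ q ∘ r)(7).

(p ∘ q ∘ r)(7) = p(q(r(7))). r(7) = 1, then q(1) = 4, then p(4) = 10, so the result is 10.

10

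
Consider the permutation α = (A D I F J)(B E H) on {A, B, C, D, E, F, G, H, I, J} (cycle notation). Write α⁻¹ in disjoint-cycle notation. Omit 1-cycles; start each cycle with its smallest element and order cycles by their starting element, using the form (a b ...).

If α sends a → b within a cycle, α⁻¹ sends b → a; equivalently, reverse each cycle.
Reversing each cycle of α and rotating so the smallest element leads gives (A J F I D)(B H E).

(A J F I D)(B H E)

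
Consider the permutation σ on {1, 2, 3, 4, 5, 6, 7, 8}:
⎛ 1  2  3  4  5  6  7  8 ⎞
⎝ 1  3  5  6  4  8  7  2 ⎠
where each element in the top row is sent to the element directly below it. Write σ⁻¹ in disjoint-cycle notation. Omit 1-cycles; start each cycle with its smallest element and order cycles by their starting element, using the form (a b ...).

First write σ in disjoint cycles: (2 3 5 4 6 8).
The inverse reverses every cycle; in canonical form, σ⁻¹ = (2 8 6 4 5 3).

(2 8 6 4 5 3)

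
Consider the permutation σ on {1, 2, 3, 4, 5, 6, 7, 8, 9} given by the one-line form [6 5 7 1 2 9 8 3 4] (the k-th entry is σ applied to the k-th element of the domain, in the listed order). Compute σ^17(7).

Tracing 7 → 8 → … returns to 7 after 3 steps, so 7 lies in a 3-cycle (3 7 8).
Since the cycle has length 3, σ^17 acts on it the same as σ^2 (17 mod 3 = 2).
Advancing 2 steps from 7: 7 → 8 → 3.

3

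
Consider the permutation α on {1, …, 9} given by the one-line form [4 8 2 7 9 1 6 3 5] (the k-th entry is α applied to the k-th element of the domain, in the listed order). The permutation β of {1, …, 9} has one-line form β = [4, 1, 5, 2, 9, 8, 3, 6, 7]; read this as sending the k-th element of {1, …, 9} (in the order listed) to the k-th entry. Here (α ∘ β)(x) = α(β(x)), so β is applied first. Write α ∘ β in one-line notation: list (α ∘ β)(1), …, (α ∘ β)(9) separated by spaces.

Chase each element through β then α: 1 → 4 → 7; 2 → 1 → 4; 3 → 5 → 9; 4 → 2 → 8; 5 → 9 → 5; 6 → 8 → 3; 7 → 3 → 2; 8 → 6 → 1; 9 → 7 → 6.
Collecting the images, α ∘ β = [7 4 9 8 5 3 2 1 6].

7 4 9 8 5 3 2 1 6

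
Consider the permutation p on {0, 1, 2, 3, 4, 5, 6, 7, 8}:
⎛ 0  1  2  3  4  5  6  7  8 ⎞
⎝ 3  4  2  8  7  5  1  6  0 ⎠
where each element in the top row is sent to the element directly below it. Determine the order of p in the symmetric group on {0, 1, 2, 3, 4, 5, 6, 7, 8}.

Decomposing into disjoint cycles gives cycle lengths 4, 3, 1, 1.
The order of p is the least common multiple of its cycle lengths: lcm(4, 3) = 12.

12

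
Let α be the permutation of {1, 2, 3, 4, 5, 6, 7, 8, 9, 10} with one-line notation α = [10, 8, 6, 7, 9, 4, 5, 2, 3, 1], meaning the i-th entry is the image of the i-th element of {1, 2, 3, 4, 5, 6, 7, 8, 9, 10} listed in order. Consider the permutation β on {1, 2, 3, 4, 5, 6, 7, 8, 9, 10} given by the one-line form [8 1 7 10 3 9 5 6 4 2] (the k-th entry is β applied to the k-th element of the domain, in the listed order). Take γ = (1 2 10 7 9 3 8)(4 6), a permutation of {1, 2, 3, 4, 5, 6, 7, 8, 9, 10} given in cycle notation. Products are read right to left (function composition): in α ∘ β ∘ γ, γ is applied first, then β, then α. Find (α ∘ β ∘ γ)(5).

(α ∘ β ∘ γ)(5) = α(β(γ(5))). γ(5) = 5, then β(5) = 3, then α(3) = 6, so the result is 6.

6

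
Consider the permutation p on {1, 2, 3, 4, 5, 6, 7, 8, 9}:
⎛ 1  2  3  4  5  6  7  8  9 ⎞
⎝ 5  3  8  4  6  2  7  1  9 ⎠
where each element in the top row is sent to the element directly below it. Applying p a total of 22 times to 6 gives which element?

Tracing 6 → 2 → … returns to 6 after 6 steps, so 6 lies in a 6-cycle (1, 5, 6, 2, 3, 8).
Powers repeat with period 6 on this cycle, and 22 mod 6 = 4, so p^22(6) = p^4(6).
Stepping 4 places around the cycle: 6 → 2 → 3 → 8 → 1.

1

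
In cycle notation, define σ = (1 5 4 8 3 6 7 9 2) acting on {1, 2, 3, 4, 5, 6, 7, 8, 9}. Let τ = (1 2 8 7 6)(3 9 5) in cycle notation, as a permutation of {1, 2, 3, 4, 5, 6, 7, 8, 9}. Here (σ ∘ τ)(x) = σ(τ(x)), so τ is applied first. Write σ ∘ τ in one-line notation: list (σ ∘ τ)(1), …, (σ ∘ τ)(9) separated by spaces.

(σ ∘ τ)(x) = σ(τ(x)). Computing each image: σ(τ(1)) = σ(2) = 1, σ(τ(2)) = σ(8) = 3, σ(τ(3)) = σ(9) = 2, σ(τ(4)) = σ(4) = 8, σ(τ(5)) = σ(3) = 6, σ(τ(6)) = σ(1) = 5, σ(τ(7)) = σ(6) = 7, σ(τ(8)) = σ(7) = 9, σ(τ(9)) = σ(5) = 4.
Hence σ ∘ τ = [1 3 2 8 6 5 7 9 4].

1 3 2 8 6 5 7 9 4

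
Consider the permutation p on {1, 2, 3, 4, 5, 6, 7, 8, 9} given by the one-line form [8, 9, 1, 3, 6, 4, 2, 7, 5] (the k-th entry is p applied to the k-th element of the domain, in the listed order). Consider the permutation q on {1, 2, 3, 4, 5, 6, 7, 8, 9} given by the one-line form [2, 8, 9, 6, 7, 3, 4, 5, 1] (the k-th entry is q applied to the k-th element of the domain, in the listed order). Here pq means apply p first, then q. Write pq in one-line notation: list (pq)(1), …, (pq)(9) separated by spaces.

For each element, apply p then q: 1 → 8 → 5; 2 → 9 → 1; 3 → 1 → 2; 4 → 3 → 9; 5 → 6 → 3; 6 → 4 → 6; 7 → 2 → 8; 8 → 7 → 4; 9 → 5 → 7.
So pq in one-line form is 5 1 2 9 3 6 8 4 7.

5 1 2 9 3 6 8 4 7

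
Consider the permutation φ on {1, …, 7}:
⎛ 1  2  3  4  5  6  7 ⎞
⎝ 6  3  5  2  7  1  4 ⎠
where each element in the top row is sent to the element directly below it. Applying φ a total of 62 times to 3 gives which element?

Tracing 3 → 5 → … returns to 3 after 5 steps, so 3 lies in a 5-cycle (2 3 5 7 4).
Since the cycle has length 5, φ^62 acts on it the same as φ^2 (62 mod 5 = 2).
Stepping 2 places around the cycle: 3 → 5 → 7.

7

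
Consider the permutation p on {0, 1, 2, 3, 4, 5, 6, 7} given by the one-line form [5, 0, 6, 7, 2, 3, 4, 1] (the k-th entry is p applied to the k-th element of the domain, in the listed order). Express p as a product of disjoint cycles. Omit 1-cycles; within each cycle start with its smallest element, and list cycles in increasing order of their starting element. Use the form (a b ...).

(0 5 3 7 1)(2 6 4)

Start at 0 and follow images: 0 → 5 → 3 → 7 → 1 → 0, giving the cycle (0 5 3 7 1).
Continuing from each remaining unvisited element yields (0 5 3 7 1)(2 6 4).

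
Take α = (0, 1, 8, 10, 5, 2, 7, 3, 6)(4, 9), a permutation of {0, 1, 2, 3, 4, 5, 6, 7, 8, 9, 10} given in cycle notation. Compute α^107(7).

2

7 lies in the 9-cycle (0, 1, 8, 10, 5, 2, 7, 3, 6).
Since the cycle has length 9, α^107 acts on it the same as α^8 (107 mod 9 = 8).
Advancing 8 steps from 7: 7 → 3 → 6 → 0 → 1 → 8 → 10 → 5 → 2.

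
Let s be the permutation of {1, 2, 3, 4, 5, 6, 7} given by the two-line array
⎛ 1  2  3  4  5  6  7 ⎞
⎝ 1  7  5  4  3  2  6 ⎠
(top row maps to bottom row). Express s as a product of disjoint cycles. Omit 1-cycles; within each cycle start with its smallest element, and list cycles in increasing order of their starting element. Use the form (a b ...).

(2 7 6)(3 5)

Iterating s from 2 gives 2 → 7 → 6 → 2; that is the 3-cycle (2 7 6).
Repeating from the next unused element and collecting all non-trivial cycles gives (2 7 6)(3 5).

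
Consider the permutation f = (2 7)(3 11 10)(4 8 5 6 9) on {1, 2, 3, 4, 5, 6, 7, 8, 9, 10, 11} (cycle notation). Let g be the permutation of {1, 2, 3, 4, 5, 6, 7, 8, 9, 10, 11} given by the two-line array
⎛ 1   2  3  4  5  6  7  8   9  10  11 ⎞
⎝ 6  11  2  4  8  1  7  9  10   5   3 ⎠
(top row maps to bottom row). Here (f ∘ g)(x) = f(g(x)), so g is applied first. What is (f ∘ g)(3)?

7

(f ∘ g)(3) = f(g(3)). g(3) = 2, then f(2) = 7. So (f ∘ g)(3) = 7.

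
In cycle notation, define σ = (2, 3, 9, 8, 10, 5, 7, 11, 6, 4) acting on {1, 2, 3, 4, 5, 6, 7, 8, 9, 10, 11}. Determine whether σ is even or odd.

The cycle lengths are 10, 1.
A cycle is odd iff its length is even; σ has 1 even-length cycle, so sgn(σ) = (−1)^1 and σ is odd.

odd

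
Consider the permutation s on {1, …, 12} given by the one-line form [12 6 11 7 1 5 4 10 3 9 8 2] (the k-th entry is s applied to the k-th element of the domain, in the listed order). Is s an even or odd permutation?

In disjoint-cycle form the cycle lengths are 5, 5, 2.
A cycle of length ℓ contributes ℓ−1 transpositions, so s is a product of 4 + 4 + 1 = 9 transpositions — odd.

odd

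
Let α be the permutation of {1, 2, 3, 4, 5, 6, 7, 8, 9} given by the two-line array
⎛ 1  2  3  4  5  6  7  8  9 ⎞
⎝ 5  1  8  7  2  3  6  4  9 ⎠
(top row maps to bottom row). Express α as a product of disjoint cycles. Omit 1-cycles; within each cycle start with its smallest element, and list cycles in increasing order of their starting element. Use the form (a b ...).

From 1: 1 → 5 → 2 → 1, closing the cycle (1 5 2).
Repeating from the next unused element and collecting all non-trivial cycles gives (1 5 2)(3 8 4 7 6).

(1 5 2)(3 8 4 7 6)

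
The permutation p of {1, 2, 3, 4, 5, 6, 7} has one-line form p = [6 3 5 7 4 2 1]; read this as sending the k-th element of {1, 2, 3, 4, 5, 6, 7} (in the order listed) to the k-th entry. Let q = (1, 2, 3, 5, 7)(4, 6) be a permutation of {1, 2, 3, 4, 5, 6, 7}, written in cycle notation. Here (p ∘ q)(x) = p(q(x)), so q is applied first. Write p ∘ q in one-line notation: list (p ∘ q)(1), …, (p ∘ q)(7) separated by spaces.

Chase each element through q then p: 1 → 2 → 3; 2 → 3 → 5; 3 → 5 → 4; 4 → 6 → 2; 5 → 7 → 1; 6 → 4 → 7; 7 → 1 → 6.
So p ∘ q in one-line form is 3 5 4 2 1 7 6.

3 5 4 2 1 7 6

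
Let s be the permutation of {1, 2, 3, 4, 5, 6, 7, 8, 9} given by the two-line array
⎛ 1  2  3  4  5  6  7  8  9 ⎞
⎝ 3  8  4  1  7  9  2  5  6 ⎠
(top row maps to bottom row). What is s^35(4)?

3

Tracing 4 → 1 → … returns to 4 after 3 steps, so 4 lies in a 3-cycle (1, 3, 4).
Powers repeat with period 3 on this cycle, and 35 mod 3 = 2, so s^35(4) = s^2(4).
Stepping 2 places around the cycle: 4 → 1 → 3.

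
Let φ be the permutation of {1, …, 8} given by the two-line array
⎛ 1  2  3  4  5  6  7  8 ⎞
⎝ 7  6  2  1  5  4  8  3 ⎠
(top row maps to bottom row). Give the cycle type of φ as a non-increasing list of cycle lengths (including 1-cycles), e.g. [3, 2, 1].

[7, 1]

The disjoint cycles are (1, 7, 8, 3, 2, 6, 4)(5), with lengths 7, 1 in non-increasing order.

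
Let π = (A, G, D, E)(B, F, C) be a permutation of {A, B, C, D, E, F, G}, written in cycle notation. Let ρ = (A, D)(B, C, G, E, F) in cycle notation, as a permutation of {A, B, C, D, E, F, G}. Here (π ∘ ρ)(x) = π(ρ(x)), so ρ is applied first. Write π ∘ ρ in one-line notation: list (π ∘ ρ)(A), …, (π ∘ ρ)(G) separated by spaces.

E B D G C F A

(π ∘ ρ)(x) = π(ρ(x)). Computing each image: π(ρ(A)) = π(D) = E, π(ρ(B)) = π(C) = B, π(ρ(C)) = π(G) = D, π(ρ(D)) = π(A) = G, π(ρ(E)) = π(F) = C, π(ρ(F)) = π(B) = F, π(ρ(G)) = π(E) = A.
Hence π ∘ ρ = [E B D G C F A].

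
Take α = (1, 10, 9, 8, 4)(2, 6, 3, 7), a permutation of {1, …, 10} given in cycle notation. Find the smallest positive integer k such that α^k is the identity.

20

The cycle type of α is (5, 4, 1).
The order of α is the least common multiple of its cycle lengths: lcm(5, 4) = 20.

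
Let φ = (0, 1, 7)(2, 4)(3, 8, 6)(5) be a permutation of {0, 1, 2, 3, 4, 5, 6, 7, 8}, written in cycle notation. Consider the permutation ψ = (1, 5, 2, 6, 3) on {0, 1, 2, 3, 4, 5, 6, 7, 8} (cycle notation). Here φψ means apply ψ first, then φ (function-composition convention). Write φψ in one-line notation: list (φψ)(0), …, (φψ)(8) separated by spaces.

1 5 3 7 2 4 8 0 6

For each element, apply ψ then φ: 0 → 0 → 1; 1 → 5 → 5; 2 → 6 → 3; 3 → 1 → 7; 4 → 4 → 2; 5 → 2 → 4; 6 → 3 → 8; 7 → 7 → 0; 8 → 8 → 6.
Collecting the images, φψ = [1 5 3 7 2 4 8 0 6].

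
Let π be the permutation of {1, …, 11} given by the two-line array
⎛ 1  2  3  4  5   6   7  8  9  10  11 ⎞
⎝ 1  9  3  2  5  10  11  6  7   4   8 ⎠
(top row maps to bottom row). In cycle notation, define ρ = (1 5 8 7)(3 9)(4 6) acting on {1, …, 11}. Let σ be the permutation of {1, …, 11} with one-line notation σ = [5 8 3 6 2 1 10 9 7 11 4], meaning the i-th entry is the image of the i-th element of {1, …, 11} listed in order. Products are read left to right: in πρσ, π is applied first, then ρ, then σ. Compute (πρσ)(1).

(πρσ)(1) = σ(ρ(π(1))). π(1) = 1, then ρ(1) = 5, then σ(5) = 2, so the result is 2.

2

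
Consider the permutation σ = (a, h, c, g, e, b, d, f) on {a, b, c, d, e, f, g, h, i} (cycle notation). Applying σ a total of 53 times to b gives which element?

c

b lies in the 8-cycle (a, h, c, g, e, b, d, f).
Since the cycle has length 8, σ^53 acts on it the same as σ^5 (53 mod 8 = 5).
Advancing 5 steps from b: b → d → f → a → h → c.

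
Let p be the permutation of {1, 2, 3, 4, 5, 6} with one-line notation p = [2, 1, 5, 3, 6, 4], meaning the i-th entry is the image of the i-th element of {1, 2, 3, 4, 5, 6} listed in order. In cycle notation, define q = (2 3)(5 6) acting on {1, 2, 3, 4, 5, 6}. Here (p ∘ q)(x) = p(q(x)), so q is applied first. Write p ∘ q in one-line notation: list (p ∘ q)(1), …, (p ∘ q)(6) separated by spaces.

(p ∘ q)(x) = p(q(x)). Computing each image: p(q(1)) = p(1) = 2, p(q(2)) = p(3) = 5, p(q(3)) = p(2) = 1, p(q(4)) = p(4) = 3, p(q(5)) = p(6) = 4, p(q(6)) = p(5) = 6.
Hence p ∘ q = [2 5 1 3 4 6].

2 5 1 3 4 6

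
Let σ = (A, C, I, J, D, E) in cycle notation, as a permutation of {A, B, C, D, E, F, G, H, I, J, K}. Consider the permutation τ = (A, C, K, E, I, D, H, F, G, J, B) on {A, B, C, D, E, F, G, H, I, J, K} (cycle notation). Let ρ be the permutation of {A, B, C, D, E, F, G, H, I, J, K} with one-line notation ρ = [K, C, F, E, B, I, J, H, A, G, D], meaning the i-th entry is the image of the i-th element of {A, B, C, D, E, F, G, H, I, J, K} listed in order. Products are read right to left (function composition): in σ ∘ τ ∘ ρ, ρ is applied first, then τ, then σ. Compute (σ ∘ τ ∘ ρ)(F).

E

Chase F: ρ(F) = I; τ(I) = D; σ(D) = E. Hence (σ ∘ τ ∘ ρ)(F) = E.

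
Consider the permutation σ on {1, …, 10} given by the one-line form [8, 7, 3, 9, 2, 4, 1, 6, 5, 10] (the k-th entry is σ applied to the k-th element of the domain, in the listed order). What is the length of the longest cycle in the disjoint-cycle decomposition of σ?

8

Decomposing into disjoint cycles gives (1 8 6 4 9 5 2 7); the longest has length 8.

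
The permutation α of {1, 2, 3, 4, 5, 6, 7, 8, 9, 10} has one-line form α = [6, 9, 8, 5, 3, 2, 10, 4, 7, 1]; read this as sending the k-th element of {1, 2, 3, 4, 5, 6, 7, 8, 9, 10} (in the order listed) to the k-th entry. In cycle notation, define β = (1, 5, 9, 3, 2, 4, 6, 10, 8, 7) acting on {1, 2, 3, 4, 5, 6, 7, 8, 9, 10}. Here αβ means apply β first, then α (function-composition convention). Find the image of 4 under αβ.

2

β(4) = 6, then α(6) = 2; composing gives (αβ)(4) = 2.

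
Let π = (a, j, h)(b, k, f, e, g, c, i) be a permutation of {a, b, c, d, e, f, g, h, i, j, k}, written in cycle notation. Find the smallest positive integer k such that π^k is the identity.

The disjoint cycles have lengths 7, 3, 1.
The order of π is the least common multiple of its cycle lengths: lcm(7, 3) = 21.

21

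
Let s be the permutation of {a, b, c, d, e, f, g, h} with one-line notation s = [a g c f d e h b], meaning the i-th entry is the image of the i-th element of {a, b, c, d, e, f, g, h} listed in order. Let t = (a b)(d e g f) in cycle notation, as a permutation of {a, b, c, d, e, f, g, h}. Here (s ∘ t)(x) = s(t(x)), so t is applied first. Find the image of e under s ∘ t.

h

First apply t: t(e) = g, then s(g) = h. Thus (s ∘ t)(e) = h.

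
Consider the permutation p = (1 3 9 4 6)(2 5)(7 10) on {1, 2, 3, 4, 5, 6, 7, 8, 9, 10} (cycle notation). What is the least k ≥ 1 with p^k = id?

10

The cycle type of p is (5, 2, 2, 1).
The order of p is the least common multiple of its cycle lengths: lcm(5, 2, 2) = 10.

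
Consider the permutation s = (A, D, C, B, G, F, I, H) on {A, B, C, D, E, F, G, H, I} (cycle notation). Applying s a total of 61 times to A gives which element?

F

A lies in the 8-cycle (A, D, C, B, G, F, I, H).
On an 8-cycle, s^8 is the identity, so s^61 = s^5 there (61 ≡ 5 mod 8).
Stepping 5 places around the cycle: A → D → C → B → G → F.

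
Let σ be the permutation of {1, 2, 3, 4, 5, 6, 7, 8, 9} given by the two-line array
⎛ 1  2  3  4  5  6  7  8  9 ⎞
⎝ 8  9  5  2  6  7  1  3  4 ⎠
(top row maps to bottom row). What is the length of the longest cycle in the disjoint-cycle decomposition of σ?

6

Decomposing into disjoint cycles gives (1 8 3 5 6 7)(2 9 4); the longest has length 6.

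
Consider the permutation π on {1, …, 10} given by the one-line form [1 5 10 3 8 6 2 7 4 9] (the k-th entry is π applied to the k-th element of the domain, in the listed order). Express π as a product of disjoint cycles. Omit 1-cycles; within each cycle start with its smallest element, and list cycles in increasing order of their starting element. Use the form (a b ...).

(2 5 8 7)(3 10 9 4)

Start at 2 and follow images: 2 → 5 → 8 → 7 → 2, giving the cycle (2 5 8 7).
Continuing from each remaining unvisited element yields (2 5 8 7)(3 10 9 4).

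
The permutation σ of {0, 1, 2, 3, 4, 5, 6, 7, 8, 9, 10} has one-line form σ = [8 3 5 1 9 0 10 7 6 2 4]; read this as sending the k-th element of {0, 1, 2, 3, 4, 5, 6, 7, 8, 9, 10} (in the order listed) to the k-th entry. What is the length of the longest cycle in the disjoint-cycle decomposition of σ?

8

Decomposing into disjoint cycles gives (0, 8, 6, 10, 4, 9, 2, 5)(1, 3); the longest has length 8.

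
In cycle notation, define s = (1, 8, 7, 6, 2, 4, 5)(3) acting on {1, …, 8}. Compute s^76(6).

6 lies in the 7-cycle (1, 8, 7, 6, 2, 4, 5).
On a 7-cycle, s^7 is the identity, so s^76 = s^6 there (76 ≡ 6 mod 7).
Stepping 6 places around the cycle: 6 → 2 → 4 → 5 → 1 → 8 → 7.

7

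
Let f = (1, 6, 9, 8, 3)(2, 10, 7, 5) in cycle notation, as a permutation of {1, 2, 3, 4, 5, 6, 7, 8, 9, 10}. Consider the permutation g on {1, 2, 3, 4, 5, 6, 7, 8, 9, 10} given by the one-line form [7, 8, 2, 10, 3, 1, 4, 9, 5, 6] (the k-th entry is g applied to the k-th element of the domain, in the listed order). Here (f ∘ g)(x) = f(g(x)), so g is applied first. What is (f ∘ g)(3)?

10

g(3) = 2, then f(2) = 10; composing gives (f ∘ g)(3) = 10.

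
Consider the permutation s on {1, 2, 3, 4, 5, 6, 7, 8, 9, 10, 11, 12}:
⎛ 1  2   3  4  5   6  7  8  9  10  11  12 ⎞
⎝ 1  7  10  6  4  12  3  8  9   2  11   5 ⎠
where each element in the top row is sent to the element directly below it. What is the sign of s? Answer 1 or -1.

In disjoint-cycle form the cycle lengths are 4, 4, 1, 1, 1, 1.
A cycle of length ℓ contributes ℓ−1 transpositions, so s is a product of 3 + 3 = 6 transpositions — even.

1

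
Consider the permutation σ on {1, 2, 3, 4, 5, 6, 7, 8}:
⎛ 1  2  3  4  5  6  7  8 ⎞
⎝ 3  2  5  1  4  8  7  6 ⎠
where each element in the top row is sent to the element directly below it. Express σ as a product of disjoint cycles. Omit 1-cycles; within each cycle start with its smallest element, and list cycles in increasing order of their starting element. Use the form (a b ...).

(1 3 5 4)(6 8)

Start at 1 and follow images: 1 → 3 → 5 → 4 → 1, giving the cycle (1 3 5 4).
Continuing from each remaining unvisited element yields (1 3 5 4)(6 8).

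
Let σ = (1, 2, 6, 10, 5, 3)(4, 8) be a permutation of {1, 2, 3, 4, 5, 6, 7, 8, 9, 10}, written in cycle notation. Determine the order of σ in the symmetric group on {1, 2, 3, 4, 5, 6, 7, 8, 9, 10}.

6

The cycle type of σ is (6, 2, 1, 1).
The order is lcm(6, 2) = 6.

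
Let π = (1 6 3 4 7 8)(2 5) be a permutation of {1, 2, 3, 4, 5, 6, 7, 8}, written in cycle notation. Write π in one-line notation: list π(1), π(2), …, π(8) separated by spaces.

6 5 4 7 2 3 8 1

Reading each image from the cycles: 1→6, 2→5, 3→4, 4→7, 5→2, 6→3, 7→8, 8→1.
Listing these in domain order gives 6 5 4 7 2 3 8 1.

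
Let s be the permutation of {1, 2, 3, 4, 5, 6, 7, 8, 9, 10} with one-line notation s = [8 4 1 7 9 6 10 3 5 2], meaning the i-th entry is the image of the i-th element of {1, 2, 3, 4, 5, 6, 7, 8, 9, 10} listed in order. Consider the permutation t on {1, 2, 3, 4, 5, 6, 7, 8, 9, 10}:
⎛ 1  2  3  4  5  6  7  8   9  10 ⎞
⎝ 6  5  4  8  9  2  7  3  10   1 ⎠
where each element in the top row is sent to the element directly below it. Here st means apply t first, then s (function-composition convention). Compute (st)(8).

First apply t: t(8) = 3, then s(3) = 1. Thus (st)(8) = 1.

1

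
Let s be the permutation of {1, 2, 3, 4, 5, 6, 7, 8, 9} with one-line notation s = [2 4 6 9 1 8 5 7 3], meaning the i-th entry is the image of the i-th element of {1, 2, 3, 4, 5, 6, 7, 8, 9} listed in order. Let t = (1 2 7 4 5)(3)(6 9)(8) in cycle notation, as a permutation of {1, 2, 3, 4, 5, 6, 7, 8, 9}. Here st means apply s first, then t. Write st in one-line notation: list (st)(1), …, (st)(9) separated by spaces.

Chase each element through s then t: 1 → 2 → 7; 2 → 4 → 5; 3 → 6 → 9; 4 → 9 → 6; 5 → 1 → 2; 6 → 8 → 8; 7 → 5 → 1; 8 → 7 → 4; 9 → 3 → 3.
So st in one-line form is 7 5 9 6 2 8 1 4 3.

7 5 9 6 2 8 1 4 3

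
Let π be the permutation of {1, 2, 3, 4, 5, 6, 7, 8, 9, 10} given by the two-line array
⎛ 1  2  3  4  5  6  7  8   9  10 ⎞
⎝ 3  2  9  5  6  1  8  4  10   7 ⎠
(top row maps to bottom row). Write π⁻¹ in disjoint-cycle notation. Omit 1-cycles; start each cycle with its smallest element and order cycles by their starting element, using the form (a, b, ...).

(1, 6, 5, 4, 8, 7, 10, 9, 3)

First write π in disjoint cycles: (1, 3, 9, 10, 7, 8, 4, 5, 6).
The inverse reverses every cycle; in canonical form, π⁻¹ = (1, 6, 5, 4, 8, 7, 10, 9, 3).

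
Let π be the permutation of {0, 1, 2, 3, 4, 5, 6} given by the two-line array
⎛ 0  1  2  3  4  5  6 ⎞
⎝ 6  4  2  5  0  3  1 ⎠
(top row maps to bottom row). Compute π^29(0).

Tracing 0 → 6 → … returns to 0 after 4 steps, so 0 lies in a 4-cycle (0, 6, 1, 4).
On a 4-cycle, π^4 is the identity, so π^29 = π^1 there (29 ≡ 1 mod 4).
Advancing 1 step from 0: 0 → 6.

6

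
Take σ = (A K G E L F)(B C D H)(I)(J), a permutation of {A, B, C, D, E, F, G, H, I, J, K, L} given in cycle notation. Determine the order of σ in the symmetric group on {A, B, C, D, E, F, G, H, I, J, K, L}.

12

The cycle type of σ is (6, 4, 1, 1).
The order of σ is the least common multiple of its cycle lengths: lcm(6, 4) = 12.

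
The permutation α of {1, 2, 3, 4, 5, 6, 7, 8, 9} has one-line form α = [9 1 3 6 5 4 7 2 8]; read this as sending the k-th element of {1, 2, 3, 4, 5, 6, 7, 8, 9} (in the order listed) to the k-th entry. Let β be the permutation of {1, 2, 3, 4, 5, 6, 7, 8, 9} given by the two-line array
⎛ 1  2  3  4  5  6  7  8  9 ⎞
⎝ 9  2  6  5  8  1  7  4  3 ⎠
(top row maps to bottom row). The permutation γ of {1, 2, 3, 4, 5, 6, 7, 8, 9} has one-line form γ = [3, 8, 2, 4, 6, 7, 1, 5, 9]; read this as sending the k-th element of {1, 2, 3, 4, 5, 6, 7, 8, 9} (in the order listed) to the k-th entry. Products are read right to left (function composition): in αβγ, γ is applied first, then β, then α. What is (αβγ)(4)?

Apply the permutations in order: γ(4) = 4, then β(4) = 5, then α(5) = 5. So (αβγ)(4) = 5.

5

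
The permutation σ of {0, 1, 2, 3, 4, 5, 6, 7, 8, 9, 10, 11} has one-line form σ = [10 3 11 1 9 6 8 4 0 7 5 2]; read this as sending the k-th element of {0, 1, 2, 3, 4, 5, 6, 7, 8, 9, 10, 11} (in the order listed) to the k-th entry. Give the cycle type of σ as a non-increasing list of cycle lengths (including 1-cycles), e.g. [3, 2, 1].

[5, 3, 2, 2]

The disjoint cycles are (0 10 5 6 8)(1 3)(2 11)(4 9 7), with lengths 5, 3, 2, 2 in non-increasing order.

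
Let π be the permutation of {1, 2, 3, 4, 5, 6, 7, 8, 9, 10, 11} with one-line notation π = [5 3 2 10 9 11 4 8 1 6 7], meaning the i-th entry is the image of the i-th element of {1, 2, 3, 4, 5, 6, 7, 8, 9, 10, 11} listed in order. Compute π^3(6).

4

Tracing 6 → 11 → … returns to 6 after 5 steps, so 6 lies in a 5-cycle (4 10 6 11 7).
Stepping 3 places around the cycle: 6 → 11 → 7 → 4.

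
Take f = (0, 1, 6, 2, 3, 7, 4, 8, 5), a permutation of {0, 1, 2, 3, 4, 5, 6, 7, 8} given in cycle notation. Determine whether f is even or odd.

even

The cycle lengths are 9.
A cycle of length ℓ contributes ℓ−1 transpositions, so f is a product of 8 transpositions — even.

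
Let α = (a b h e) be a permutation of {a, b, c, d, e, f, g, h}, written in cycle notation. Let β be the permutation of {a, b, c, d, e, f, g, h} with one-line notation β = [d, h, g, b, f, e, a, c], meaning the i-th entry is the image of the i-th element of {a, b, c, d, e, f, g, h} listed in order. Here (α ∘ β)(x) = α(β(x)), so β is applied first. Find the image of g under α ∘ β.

(α ∘ β)(g) = α(β(g)). β(g) = a, then α(a) = b. So (α ∘ β)(g) = b.

b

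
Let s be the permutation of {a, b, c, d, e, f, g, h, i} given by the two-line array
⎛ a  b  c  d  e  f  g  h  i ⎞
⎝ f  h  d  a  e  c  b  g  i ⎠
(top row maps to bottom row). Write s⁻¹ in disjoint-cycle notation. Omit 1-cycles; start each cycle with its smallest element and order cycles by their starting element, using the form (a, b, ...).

The cycle decomposition of s is (a, f, c, d)(b, h, g).
Reversing each cycle (and rotating so the smallest element leads) gives s⁻¹ = (a, d, c, f)(b, g, h).

(a, d, c, f)(b, g, h)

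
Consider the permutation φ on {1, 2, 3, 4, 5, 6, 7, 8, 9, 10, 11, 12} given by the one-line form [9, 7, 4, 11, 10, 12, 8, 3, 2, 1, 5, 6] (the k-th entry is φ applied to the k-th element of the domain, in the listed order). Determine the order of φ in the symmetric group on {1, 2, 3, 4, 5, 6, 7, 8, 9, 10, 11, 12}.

10

The disjoint-cycle form of φ has cycle lengths 10, 2.
The order is lcm(10, 2) = 10.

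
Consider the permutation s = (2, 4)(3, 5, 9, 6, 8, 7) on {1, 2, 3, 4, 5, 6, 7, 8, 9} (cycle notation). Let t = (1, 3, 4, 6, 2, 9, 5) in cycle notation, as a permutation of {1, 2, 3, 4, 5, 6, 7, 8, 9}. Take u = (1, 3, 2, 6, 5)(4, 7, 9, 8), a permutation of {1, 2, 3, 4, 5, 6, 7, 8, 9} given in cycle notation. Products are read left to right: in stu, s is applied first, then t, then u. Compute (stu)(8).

9

Chase 8: s(8) = 7; t(7) = 7; u(7) = 9. Hence (stu)(8) = 9.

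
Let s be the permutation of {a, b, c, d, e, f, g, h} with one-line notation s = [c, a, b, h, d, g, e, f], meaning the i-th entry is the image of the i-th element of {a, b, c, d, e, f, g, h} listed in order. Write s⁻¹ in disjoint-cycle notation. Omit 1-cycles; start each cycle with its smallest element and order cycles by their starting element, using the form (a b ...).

(a b c)(d e g f h)

First write s in disjoint cycles: (a c b)(d h f g e).
The inverse reverses every cycle; in canonical form, s⁻¹ = (a b c)(d e g f h).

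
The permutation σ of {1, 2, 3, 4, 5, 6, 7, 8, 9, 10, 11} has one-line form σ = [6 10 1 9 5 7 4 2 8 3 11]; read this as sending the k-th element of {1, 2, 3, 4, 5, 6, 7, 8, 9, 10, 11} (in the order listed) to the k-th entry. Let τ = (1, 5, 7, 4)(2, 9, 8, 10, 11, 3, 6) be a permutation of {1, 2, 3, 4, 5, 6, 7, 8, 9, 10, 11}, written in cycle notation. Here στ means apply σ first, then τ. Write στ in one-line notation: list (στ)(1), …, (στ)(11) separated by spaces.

(στ)(x) = τ(σ(x)). Computing each image: τ(σ(1)) = τ(6) = 2, τ(σ(2)) = τ(10) = 11, τ(σ(3)) = τ(1) = 5, τ(σ(4)) = τ(9) = 8, τ(σ(5)) = τ(5) = 7, τ(σ(6)) = τ(7) = 4, τ(σ(7)) = τ(4) = 1, τ(σ(8)) = τ(2) = 9, τ(σ(9)) = τ(8) = 10, τ(σ(10)) = τ(3) = 6, τ(σ(11)) = τ(11) = 3.
Hence στ = [2 11 5 8 7 4 1 9 10 6 3].

2 11 5 8 7 4 1 9 10 6 3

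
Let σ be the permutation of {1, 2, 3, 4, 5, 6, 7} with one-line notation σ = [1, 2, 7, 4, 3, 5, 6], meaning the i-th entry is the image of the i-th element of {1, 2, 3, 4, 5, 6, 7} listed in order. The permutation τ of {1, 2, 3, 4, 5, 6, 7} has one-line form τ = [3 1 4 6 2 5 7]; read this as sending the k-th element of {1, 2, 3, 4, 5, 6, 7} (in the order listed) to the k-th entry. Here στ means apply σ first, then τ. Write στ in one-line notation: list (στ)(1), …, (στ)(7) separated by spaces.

Chase each element through σ then τ: 1 → 1 → 3; 2 → 2 → 1; 3 → 7 → 7; 4 → 4 → 6; 5 → 3 → 4; 6 → 5 → 2; 7 → 6 → 5.
So στ in one-line form is 3 1 7 6 4 2 5.

3 1 7 6 4 2 5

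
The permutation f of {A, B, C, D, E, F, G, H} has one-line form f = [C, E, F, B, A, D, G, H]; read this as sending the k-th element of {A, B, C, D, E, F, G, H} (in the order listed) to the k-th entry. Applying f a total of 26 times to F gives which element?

B

Tracing F → D → … returns to F after 6 steps, so F lies in a 6-cycle (A, C, F, D, B, E).
Since the cycle has length 6, f^26 acts on it the same as f^2 (26 mod 6 = 2).
Stepping 2 places around the cycle: F → D → B.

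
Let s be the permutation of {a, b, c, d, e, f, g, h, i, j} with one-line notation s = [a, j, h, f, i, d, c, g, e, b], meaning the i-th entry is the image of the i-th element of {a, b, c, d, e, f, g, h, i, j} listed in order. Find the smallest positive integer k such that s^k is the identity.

6

The disjoint-cycle form of s has cycle lengths 3, 2, 2, 2, 1.
The order of s is the least common multiple of its cycle lengths: lcm(3, 2, 2, 2) = 6.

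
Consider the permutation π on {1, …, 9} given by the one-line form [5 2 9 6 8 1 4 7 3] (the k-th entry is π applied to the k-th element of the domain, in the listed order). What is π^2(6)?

5

Tracing 6 → 1 → … returns to 6 after 6 steps, so 6 lies in a 6-cycle (1, 5, 8, 7, 4, 6).
Advancing 2 steps from 6: 6 → 1 → 5.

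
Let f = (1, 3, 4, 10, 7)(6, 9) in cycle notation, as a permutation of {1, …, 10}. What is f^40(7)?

7 lies in the 5-cycle (1, 3, 4, 10, 7).
Since the cycle has length 5, f^40 acts on it the same as f^0 (40 mod 5 = 0).
So f^40(7) = 7.

7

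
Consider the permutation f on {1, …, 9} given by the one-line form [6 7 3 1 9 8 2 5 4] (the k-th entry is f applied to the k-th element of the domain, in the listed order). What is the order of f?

6

Decomposing into disjoint cycles gives cycle lengths 6, 2, 1.
The order is lcm(6, 2) = 6.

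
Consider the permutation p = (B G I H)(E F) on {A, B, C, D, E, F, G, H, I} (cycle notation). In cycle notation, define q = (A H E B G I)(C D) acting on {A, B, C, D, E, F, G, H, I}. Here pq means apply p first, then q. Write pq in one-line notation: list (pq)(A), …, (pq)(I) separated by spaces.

H I D C F B A G E

(pq)(x) = q(p(x)). Computing each image: q(p(A)) = q(A) = H, q(p(B)) = q(G) = I, q(p(C)) = q(C) = D, q(p(D)) = q(D) = C, q(p(E)) = q(F) = F, q(p(F)) = q(E) = B, q(p(G)) = q(I) = A, q(p(H)) = q(B) = G, q(p(I)) = q(H) = E.
Hence pq = [H I D C F B A G E].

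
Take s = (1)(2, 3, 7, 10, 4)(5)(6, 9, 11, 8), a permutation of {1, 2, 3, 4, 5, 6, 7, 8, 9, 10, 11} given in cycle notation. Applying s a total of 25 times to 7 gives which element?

7 lies in the 5-cycle (2, 3, 7, 10, 4).
On a 5-cycle, s^5 is the identity, so s^25 = s^0 there (25 ≡ 0 mod 5).
So s^25(7) = 7.

7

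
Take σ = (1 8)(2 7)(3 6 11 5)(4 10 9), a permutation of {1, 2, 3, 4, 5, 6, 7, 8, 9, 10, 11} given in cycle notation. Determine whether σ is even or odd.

odd

The cycle lengths are 4, 3, 2, 2.
A cycle of length ℓ contributes ℓ−1 transpositions, so σ is a product of 3 + 2 + 1 + 1 = 7 transpositions — odd.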